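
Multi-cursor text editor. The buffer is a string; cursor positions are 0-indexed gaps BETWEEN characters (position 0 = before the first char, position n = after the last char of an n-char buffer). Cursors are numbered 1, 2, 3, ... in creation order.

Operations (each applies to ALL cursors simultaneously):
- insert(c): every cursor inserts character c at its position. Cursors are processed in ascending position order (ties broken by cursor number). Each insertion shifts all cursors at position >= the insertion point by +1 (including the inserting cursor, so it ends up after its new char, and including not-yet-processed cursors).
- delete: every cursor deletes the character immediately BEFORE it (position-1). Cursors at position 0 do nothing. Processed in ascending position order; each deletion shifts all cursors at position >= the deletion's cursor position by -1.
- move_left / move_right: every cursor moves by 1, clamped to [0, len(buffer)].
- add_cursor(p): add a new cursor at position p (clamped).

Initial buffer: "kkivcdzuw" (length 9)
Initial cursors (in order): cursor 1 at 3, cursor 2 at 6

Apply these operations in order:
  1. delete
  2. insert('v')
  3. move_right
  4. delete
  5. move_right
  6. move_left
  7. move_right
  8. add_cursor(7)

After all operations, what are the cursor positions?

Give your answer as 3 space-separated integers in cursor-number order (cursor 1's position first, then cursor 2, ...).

Answer: 4 6 7

Derivation:
After op 1 (delete): buffer="kkvczuw" (len 7), cursors c1@2 c2@4, authorship .......
After op 2 (insert('v')): buffer="kkvvcvzuw" (len 9), cursors c1@3 c2@6, authorship ..1..2...
After op 3 (move_right): buffer="kkvvcvzuw" (len 9), cursors c1@4 c2@7, authorship ..1..2...
After op 4 (delete): buffer="kkvcvuw" (len 7), cursors c1@3 c2@5, authorship ..1.2..
After op 5 (move_right): buffer="kkvcvuw" (len 7), cursors c1@4 c2@6, authorship ..1.2..
After op 6 (move_left): buffer="kkvcvuw" (len 7), cursors c1@3 c2@5, authorship ..1.2..
After op 7 (move_right): buffer="kkvcvuw" (len 7), cursors c1@4 c2@6, authorship ..1.2..
After op 8 (add_cursor(7)): buffer="kkvcvuw" (len 7), cursors c1@4 c2@6 c3@7, authorship ..1.2..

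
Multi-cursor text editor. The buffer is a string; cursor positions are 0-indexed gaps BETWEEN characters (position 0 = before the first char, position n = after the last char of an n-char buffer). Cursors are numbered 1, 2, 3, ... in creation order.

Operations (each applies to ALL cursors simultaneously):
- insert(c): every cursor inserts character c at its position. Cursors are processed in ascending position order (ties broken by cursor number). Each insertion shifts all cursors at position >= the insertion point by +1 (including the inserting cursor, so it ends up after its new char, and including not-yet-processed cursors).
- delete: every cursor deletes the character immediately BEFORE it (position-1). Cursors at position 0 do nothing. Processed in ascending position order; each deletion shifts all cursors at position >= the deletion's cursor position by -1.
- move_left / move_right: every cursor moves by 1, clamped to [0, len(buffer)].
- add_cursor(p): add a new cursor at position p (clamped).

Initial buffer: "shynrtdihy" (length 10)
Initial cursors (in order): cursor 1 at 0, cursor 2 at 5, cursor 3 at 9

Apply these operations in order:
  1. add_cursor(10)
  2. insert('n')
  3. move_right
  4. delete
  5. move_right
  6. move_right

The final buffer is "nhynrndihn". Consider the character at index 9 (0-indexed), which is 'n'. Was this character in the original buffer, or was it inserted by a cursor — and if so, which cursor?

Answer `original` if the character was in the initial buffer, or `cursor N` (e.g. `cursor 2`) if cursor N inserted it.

Answer: cursor 3

Derivation:
After op 1 (add_cursor(10)): buffer="shynrtdihy" (len 10), cursors c1@0 c2@5 c3@9 c4@10, authorship ..........
After op 2 (insert('n')): buffer="nshynrntdihnyn" (len 14), cursors c1@1 c2@7 c3@12 c4@14, authorship 1.....2....3.4
After op 3 (move_right): buffer="nshynrntdihnyn" (len 14), cursors c1@2 c2@8 c3@13 c4@14, authorship 1.....2....3.4
After op 4 (delete): buffer="nhynrndihn" (len 10), cursors c1@1 c2@6 c3@10 c4@10, authorship 1....2...3
After op 5 (move_right): buffer="nhynrndihn" (len 10), cursors c1@2 c2@7 c3@10 c4@10, authorship 1....2...3
After op 6 (move_right): buffer="nhynrndihn" (len 10), cursors c1@3 c2@8 c3@10 c4@10, authorship 1....2...3
Authorship (.=original, N=cursor N): 1 . . . . 2 . . . 3
Index 9: author = 3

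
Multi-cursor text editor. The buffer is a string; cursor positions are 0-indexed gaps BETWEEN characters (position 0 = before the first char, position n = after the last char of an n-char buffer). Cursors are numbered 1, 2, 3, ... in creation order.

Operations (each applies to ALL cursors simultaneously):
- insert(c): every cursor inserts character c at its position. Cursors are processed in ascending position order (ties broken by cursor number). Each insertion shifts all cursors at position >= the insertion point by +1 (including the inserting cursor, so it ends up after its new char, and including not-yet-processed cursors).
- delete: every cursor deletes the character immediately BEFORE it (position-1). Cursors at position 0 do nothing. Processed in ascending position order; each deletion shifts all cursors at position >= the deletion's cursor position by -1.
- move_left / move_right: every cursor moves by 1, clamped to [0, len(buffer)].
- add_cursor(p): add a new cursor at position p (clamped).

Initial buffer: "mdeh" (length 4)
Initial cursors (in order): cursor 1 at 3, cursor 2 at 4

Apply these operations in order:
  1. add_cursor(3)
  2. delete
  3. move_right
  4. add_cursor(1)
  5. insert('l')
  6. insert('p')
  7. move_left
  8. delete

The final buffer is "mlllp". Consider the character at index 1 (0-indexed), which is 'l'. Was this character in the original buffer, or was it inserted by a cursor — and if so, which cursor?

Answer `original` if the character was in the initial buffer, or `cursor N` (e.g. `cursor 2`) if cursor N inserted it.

Answer: cursor 1

Derivation:
After op 1 (add_cursor(3)): buffer="mdeh" (len 4), cursors c1@3 c3@3 c2@4, authorship ....
After op 2 (delete): buffer="m" (len 1), cursors c1@1 c2@1 c3@1, authorship .
After op 3 (move_right): buffer="m" (len 1), cursors c1@1 c2@1 c3@1, authorship .
After op 4 (add_cursor(1)): buffer="m" (len 1), cursors c1@1 c2@1 c3@1 c4@1, authorship .
After op 5 (insert('l')): buffer="mllll" (len 5), cursors c1@5 c2@5 c3@5 c4@5, authorship .1234
After op 6 (insert('p')): buffer="mllllpppp" (len 9), cursors c1@9 c2@9 c3@9 c4@9, authorship .12341234
After op 7 (move_left): buffer="mllllpppp" (len 9), cursors c1@8 c2@8 c3@8 c4@8, authorship .12341234
After op 8 (delete): buffer="mlllp" (len 5), cursors c1@4 c2@4 c3@4 c4@4, authorship .1234
Authorship (.=original, N=cursor N): . 1 2 3 4
Index 1: author = 1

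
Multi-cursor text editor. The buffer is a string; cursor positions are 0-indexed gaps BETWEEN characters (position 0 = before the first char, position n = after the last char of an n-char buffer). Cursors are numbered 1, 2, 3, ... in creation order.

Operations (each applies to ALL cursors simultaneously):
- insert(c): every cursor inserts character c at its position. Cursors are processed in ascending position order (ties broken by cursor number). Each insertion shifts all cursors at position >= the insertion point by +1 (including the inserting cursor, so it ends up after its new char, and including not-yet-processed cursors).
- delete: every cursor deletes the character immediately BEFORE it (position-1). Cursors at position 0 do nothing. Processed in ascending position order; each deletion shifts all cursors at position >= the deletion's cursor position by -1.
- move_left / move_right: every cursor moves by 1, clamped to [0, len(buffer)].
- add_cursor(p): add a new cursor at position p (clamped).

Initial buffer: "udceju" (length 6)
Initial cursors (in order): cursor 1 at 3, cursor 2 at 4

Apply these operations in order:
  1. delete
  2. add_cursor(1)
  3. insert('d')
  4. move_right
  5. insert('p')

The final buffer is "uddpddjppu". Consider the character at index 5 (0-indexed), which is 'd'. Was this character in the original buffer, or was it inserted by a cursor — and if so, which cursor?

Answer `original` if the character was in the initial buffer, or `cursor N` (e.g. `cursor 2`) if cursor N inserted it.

Answer: cursor 2

Derivation:
After op 1 (delete): buffer="udju" (len 4), cursors c1@2 c2@2, authorship ....
After op 2 (add_cursor(1)): buffer="udju" (len 4), cursors c3@1 c1@2 c2@2, authorship ....
After op 3 (insert('d')): buffer="uddddju" (len 7), cursors c3@2 c1@5 c2@5, authorship .3.12..
After op 4 (move_right): buffer="uddddju" (len 7), cursors c3@3 c1@6 c2@6, authorship .3.12..
After op 5 (insert('p')): buffer="uddpddjppu" (len 10), cursors c3@4 c1@9 c2@9, authorship .3.312.12.
Authorship (.=original, N=cursor N): . 3 . 3 1 2 . 1 2 .
Index 5: author = 2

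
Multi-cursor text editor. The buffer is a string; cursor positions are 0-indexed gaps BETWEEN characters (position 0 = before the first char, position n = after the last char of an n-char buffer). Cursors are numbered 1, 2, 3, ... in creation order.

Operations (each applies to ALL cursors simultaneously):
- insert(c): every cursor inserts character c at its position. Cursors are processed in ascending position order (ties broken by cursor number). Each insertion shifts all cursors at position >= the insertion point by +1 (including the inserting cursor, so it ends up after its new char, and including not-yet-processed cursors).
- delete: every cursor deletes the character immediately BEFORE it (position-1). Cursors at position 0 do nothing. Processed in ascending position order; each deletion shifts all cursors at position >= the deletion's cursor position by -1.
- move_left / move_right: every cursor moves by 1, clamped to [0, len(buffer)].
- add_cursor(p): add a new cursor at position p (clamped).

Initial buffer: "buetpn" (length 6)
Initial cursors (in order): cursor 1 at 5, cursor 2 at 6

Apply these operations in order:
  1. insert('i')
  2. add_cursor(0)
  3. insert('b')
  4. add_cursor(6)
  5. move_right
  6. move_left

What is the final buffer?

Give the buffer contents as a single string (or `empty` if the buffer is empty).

Answer: bbuetpibnib

Derivation:
After op 1 (insert('i')): buffer="buetpini" (len 8), cursors c1@6 c2@8, authorship .....1.2
After op 2 (add_cursor(0)): buffer="buetpini" (len 8), cursors c3@0 c1@6 c2@8, authorship .....1.2
After op 3 (insert('b')): buffer="bbuetpibnib" (len 11), cursors c3@1 c1@8 c2@11, authorship 3.....11.22
After op 4 (add_cursor(6)): buffer="bbuetpibnib" (len 11), cursors c3@1 c4@6 c1@8 c2@11, authorship 3.....11.22
After op 5 (move_right): buffer="bbuetpibnib" (len 11), cursors c3@2 c4@7 c1@9 c2@11, authorship 3.....11.22
After op 6 (move_left): buffer="bbuetpibnib" (len 11), cursors c3@1 c4@6 c1@8 c2@10, authorship 3.....11.22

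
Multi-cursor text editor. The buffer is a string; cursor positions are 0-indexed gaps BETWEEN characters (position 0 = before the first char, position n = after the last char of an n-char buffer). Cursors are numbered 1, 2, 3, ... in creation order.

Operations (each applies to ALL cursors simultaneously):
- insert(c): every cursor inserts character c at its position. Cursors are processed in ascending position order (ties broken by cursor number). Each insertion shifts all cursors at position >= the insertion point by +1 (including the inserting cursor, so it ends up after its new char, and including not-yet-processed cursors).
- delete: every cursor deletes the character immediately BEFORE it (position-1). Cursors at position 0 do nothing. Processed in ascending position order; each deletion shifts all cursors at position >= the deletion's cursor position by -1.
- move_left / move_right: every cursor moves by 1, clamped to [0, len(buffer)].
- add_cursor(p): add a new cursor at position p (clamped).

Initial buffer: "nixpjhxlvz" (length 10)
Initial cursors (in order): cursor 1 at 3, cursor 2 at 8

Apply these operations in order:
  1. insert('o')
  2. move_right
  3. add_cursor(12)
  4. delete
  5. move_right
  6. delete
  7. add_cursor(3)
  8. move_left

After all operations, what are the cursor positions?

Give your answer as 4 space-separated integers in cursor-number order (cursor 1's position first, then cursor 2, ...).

Answer: 3 5 5 2

Derivation:
After op 1 (insert('o')): buffer="nixopjhxlovz" (len 12), cursors c1@4 c2@10, authorship ...1.....2..
After op 2 (move_right): buffer="nixopjhxlovz" (len 12), cursors c1@5 c2@11, authorship ...1.....2..
After op 3 (add_cursor(12)): buffer="nixopjhxlovz" (len 12), cursors c1@5 c2@11 c3@12, authorship ...1.....2..
After op 4 (delete): buffer="nixojhxlo" (len 9), cursors c1@4 c2@9 c3@9, authorship ...1....2
After op 5 (move_right): buffer="nixojhxlo" (len 9), cursors c1@5 c2@9 c3@9, authorship ...1....2
After op 6 (delete): buffer="nixohx" (len 6), cursors c1@4 c2@6 c3@6, authorship ...1..
After op 7 (add_cursor(3)): buffer="nixohx" (len 6), cursors c4@3 c1@4 c2@6 c3@6, authorship ...1..
After op 8 (move_left): buffer="nixohx" (len 6), cursors c4@2 c1@3 c2@5 c3@5, authorship ...1..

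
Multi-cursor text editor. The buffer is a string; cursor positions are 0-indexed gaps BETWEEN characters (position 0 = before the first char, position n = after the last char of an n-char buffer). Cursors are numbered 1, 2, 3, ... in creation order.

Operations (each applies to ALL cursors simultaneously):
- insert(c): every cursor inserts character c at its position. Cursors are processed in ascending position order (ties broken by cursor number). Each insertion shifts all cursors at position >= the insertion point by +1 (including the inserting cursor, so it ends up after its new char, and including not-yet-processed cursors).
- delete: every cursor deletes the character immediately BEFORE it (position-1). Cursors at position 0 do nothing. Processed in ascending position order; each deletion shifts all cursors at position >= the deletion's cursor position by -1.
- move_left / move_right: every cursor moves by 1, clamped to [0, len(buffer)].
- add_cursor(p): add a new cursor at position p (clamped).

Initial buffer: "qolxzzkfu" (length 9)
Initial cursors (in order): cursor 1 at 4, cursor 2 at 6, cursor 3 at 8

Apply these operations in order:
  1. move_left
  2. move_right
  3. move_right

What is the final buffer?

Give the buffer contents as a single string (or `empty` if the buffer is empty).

After op 1 (move_left): buffer="qolxzzkfu" (len 9), cursors c1@3 c2@5 c3@7, authorship .........
After op 2 (move_right): buffer="qolxzzkfu" (len 9), cursors c1@4 c2@6 c3@8, authorship .........
After op 3 (move_right): buffer="qolxzzkfu" (len 9), cursors c1@5 c2@7 c3@9, authorship .........

Answer: qolxzzkfu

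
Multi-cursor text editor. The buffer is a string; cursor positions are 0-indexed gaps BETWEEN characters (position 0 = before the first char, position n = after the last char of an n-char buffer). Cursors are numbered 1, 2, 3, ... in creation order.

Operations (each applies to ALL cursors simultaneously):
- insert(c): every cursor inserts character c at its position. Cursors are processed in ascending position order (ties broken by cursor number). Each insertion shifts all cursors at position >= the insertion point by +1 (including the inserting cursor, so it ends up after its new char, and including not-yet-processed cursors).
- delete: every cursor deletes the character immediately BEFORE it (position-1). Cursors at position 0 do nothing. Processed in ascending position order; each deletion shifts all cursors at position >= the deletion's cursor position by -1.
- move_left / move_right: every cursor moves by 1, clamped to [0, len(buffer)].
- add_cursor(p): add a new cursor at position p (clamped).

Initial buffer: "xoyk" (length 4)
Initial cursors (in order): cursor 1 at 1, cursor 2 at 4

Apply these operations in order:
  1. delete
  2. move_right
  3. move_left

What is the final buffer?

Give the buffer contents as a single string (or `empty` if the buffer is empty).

Answer: oy

Derivation:
After op 1 (delete): buffer="oy" (len 2), cursors c1@0 c2@2, authorship ..
After op 2 (move_right): buffer="oy" (len 2), cursors c1@1 c2@2, authorship ..
After op 3 (move_left): buffer="oy" (len 2), cursors c1@0 c2@1, authorship ..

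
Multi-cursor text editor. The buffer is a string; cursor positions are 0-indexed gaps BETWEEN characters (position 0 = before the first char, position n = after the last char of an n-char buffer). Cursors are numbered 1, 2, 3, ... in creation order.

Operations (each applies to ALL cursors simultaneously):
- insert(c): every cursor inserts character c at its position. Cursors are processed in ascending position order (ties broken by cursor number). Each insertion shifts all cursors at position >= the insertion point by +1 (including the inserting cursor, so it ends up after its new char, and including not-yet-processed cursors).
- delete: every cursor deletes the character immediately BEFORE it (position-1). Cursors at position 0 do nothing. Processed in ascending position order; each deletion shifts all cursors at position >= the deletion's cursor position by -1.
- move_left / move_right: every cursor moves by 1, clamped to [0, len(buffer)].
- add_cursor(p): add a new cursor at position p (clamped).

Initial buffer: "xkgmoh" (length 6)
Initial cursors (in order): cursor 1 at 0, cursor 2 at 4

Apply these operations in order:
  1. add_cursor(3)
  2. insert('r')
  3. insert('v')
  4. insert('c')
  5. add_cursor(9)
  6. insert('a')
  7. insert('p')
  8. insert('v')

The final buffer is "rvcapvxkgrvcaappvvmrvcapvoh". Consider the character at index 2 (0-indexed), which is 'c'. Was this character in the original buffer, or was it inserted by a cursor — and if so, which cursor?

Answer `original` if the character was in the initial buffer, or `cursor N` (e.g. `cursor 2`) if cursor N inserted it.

After op 1 (add_cursor(3)): buffer="xkgmoh" (len 6), cursors c1@0 c3@3 c2@4, authorship ......
After op 2 (insert('r')): buffer="rxkgrmroh" (len 9), cursors c1@1 c3@5 c2@7, authorship 1...3.2..
After op 3 (insert('v')): buffer="rvxkgrvmrvoh" (len 12), cursors c1@2 c3@7 c2@10, authorship 11...33.22..
After op 4 (insert('c')): buffer="rvcxkgrvcmrvcoh" (len 15), cursors c1@3 c3@9 c2@13, authorship 111...333.222..
After op 5 (add_cursor(9)): buffer="rvcxkgrvcmrvcoh" (len 15), cursors c1@3 c3@9 c4@9 c2@13, authorship 111...333.222..
After op 6 (insert('a')): buffer="rvcaxkgrvcaamrvcaoh" (len 19), cursors c1@4 c3@12 c4@12 c2@17, authorship 1111...33334.2222..
After op 7 (insert('p')): buffer="rvcapxkgrvcaappmrvcapoh" (len 23), cursors c1@5 c3@15 c4@15 c2@21, authorship 11111...3333434.22222..
After op 8 (insert('v')): buffer="rvcapvxkgrvcaappvvmrvcapvoh" (len 27), cursors c1@6 c3@18 c4@18 c2@25, authorship 111111...333343434.222222..
Authorship (.=original, N=cursor N): 1 1 1 1 1 1 . . . 3 3 3 3 4 3 4 3 4 . 2 2 2 2 2 2 . .
Index 2: author = 1

Answer: cursor 1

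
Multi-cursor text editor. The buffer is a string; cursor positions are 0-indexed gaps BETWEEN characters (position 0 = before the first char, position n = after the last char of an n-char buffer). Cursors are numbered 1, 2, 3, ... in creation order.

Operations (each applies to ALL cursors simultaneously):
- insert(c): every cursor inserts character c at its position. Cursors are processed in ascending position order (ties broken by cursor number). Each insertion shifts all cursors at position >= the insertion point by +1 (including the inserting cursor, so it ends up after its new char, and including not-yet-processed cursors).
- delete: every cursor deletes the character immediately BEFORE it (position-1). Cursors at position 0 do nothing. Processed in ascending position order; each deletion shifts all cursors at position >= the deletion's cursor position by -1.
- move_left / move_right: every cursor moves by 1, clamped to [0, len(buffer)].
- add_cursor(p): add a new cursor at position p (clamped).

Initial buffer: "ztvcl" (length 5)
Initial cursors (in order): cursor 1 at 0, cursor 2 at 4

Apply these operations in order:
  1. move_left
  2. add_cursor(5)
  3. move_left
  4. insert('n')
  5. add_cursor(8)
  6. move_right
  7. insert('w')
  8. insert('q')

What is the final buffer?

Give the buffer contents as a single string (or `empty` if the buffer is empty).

After op 1 (move_left): buffer="ztvcl" (len 5), cursors c1@0 c2@3, authorship .....
After op 2 (add_cursor(5)): buffer="ztvcl" (len 5), cursors c1@0 c2@3 c3@5, authorship .....
After op 3 (move_left): buffer="ztvcl" (len 5), cursors c1@0 c2@2 c3@4, authorship .....
After op 4 (insert('n')): buffer="nztnvcnl" (len 8), cursors c1@1 c2@4 c3@7, authorship 1..2..3.
After op 5 (add_cursor(8)): buffer="nztnvcnl" (len 8), cursors c1@1 c2@4 c3@7 c4@8, authorship 1..2..3.
After op 6 (move_right): buffer="nztnvcnl" (len 8), cursors c1@2 c2@5 c3@8 c4@8, authorship 1..2..3.
After op 7 (insert('w')): buffer="nzwtnvwcnlww" (len 12), cursors c1@3 c2@7 c3@12 c4@12, authorship 1.1.2.2.3.34
After op 8 (insert('q')): buffer="nzwqtnvwqcnlwwqq" (len 16), cursors c1@4 c2@9 c3@16 c4@16, authorship 1.11.2.22.3.3434

Answer: nzwqtnvwqcnlwwqq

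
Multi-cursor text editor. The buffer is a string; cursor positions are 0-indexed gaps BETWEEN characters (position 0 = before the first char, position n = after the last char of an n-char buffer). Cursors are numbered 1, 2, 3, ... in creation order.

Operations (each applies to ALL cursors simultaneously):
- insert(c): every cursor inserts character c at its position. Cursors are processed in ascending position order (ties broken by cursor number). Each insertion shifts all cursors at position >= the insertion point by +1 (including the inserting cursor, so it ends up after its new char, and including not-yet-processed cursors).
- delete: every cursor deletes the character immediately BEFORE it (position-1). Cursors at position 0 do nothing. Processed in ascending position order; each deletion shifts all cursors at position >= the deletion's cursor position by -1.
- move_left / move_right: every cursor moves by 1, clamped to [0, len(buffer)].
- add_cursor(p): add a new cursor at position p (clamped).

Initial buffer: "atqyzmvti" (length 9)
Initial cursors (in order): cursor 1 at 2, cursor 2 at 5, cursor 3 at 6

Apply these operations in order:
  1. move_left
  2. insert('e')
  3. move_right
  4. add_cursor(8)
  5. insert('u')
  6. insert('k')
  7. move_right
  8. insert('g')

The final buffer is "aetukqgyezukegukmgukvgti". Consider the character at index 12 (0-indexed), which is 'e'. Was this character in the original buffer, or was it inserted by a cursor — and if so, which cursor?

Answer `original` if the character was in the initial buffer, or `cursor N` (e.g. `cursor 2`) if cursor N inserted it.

After op 1 (move_left): buffer="atqyzmvti" (len 9), cursors c1@1 c2@4 c3@5, authorship .........
After op 2 (insert('e')): buffer="aetqyezemvti" (len 12), cursors c1@2 c2@6 c3@8, authorship .1...2.3....
After op 3 (move_right): buffer="aetqyezemvti" (len 12), cursors c1@3 c2@7 c3@9, authorship .1...2.3....
After op 4 (add_cursor(8)): buffer="aetqyezemvti" (len 12), cursors c1@3 c2@7 c4@8 c3@9, authorship .1...2.3....
After op 5 (insert('u')): buffer="aetuqyezueumuvti" (len 16), cursors c1@4 c2@9 c4@11 c3@13, authorship .1.1..2.234.3...
After op 6 (insert('k')): buffer="aetukqyezukeukmukvti" (len 20), cursors c1@5 c2@11 c4@14 c3@17, authorship .1.11..2.22344.33...
After op 7 (move_right): buffer="aetukqyezukeukmukvti" (len 20), cursors c1@6 c2@12 c4@15 c3@18, authorship .1.11..2.22344.33...
After op 8 (insert('g')): buffer="aetukqgyezukegukmgukvgti" (len 24), cursors c1@7 c2@14 c4@18 c3@22, authorship .1.11.1.2.223244.433.3..
Authorship (.=original, N=cursor N): . 1 . 1 1 . 1 . 2 . 2 2 3 2 4 4 . 4 3 3 . 3 . .
Index 12: author = 3

Answer: cursor 3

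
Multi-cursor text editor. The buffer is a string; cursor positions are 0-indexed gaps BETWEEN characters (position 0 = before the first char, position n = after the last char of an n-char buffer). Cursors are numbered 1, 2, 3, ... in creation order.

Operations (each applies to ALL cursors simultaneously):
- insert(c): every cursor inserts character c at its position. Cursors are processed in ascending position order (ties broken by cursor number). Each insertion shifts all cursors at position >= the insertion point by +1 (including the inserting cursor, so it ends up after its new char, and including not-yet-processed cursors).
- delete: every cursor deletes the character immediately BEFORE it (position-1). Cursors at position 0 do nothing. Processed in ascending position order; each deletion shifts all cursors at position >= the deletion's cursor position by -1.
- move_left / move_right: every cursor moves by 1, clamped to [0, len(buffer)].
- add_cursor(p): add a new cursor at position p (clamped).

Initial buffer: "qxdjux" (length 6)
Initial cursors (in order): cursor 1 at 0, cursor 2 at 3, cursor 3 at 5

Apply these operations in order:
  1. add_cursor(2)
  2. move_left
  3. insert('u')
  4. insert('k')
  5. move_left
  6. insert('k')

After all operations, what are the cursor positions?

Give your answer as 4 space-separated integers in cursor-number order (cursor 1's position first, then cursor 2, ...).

After op 1 (add_cursor(2)): buffer="qxdjux" (len 6), cursors c1@0 c4@2 c2@3 c3@5, authorship ......
After op 2 (move_left): buffer="qxdjux" (len 6), cursors c1@0 c4@1 c2@2 c3@4, authorship ......
After op 3 (insert('u')): buffer="uquxudjuux" (len 10), cursors c1@1 c4@3 c2@5 c3@8, authorship 1.4.2..3..
After op 4 (insert('k')): buffer="ukqukxukdjukux" (len 14), cursors c1@2 c4@5 c2@8 c3@12, authorship 11.44.22..33..
After op 5 (move_left): buffer="ukqukxukdjukux" (len 14), cursors c1@1 c4@4 c2@7 c3@11, authorship 11.44.22..33..
After op 6 (insert('k')): buffer="ukkqukkxukkdjukkux" (len 18), cursors c1@2 c4@6 c2@10 c3@15, authorship 111.444.222..333..

Answer: 2 10 15 6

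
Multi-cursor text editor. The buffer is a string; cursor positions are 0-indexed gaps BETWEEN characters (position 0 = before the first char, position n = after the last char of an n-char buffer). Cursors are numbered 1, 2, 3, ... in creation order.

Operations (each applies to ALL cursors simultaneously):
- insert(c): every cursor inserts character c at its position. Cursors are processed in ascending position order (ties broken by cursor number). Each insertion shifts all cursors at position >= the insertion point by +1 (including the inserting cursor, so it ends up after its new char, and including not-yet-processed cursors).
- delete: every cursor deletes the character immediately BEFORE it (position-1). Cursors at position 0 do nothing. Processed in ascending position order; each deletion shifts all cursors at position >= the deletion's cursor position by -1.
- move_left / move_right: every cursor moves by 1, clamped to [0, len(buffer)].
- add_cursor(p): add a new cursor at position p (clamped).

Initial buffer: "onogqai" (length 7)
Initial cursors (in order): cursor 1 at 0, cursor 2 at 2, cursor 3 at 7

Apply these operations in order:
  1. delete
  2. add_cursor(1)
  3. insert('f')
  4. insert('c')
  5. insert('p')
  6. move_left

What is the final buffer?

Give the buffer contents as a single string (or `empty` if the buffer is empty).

After op 1 (delete): buffer="oogqa" (len 5), cursors c1@0 c2@1 c3@5, authorship .....
After op 2 (add_cursor(1)): buffer="oogqa" (len 5), cursors c1@0 c2@1 c4@1 c3@5, authorship .....
After op 3 (insert('f')): buffer="foffogqaf" (len 9), cursors c1@1 c2@4 c4@4 c3@9, authorship 1.24....3
After op 4 (insert('c')): buffer="fcoffccogqafc" (len 13), cursors c1@2 c2@7 c4@7 c3@13, authorship 11.2424....33
After op 5 (insert('p')): buffer="fcpoffccppogqafcp" (len 17), cursors c1@3 c2@10 c4@10 c3@17, authorship 111.242424....333
After op 6 (move_left): buffer="fcpoffccppogqafcp" (len 17), cursors c1@2 c2@9 c4@9 c3@16, authorship 111.242424....333

Answer: fcpoffccppogqafcp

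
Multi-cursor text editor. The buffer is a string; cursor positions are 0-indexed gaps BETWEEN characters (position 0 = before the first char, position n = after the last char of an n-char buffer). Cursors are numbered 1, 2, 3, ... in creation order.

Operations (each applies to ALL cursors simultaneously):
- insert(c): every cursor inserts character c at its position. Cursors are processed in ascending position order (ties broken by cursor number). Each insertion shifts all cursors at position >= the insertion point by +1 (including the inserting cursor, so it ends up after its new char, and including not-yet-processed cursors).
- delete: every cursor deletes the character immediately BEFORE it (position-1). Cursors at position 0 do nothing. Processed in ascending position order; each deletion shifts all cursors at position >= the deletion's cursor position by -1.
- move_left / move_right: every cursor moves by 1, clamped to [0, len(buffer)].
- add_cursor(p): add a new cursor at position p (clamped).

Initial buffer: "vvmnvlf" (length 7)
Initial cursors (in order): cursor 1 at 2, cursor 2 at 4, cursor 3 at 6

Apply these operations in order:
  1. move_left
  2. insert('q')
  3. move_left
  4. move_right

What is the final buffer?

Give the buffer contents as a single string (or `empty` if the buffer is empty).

Answer: vqvmqnvqlf

Derivation:
After op 1 (move_left): buffer="vvmnvlf" (len 7), cursors c1@1 c2@3 c3@5, authorship .......
After op 2 (insert('q')): buffer="vqvmqnvqlf" (len 10), cursors c1@2 c2@5 c3@8, authorship .1..2..3..
After op 3 (move_left): buffer="vqvmqnvqlf" (len 10), cursors c1@1 c2@4 c3@7, authorship .1..2..3..
After op 4 (move_right): buffer="vqvmqnvqlf" (len 10), cursors c1@2 c2@5 c3@8, authorship .1..2..3..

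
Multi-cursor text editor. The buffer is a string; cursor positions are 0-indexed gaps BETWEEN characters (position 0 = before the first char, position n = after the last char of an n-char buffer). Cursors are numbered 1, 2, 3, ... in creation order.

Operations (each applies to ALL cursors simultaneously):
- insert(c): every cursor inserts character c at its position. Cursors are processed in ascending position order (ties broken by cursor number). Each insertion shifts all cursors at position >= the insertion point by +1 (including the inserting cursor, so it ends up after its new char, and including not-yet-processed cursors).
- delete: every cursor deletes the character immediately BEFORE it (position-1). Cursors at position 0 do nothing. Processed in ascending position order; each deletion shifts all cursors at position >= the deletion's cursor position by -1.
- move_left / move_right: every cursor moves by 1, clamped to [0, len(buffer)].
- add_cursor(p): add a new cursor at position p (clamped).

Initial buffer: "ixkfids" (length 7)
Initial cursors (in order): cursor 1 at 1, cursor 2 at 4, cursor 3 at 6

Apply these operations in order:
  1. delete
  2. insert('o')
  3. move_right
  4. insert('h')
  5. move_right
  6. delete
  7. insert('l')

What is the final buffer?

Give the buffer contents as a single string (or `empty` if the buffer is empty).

After op 1 (delete): buffer="xkis" (len 4), cursors c1@0 c2@2 c3@3, authorship ....
After op 2 (insert('o')): buffer="oxkoios" (len 7), cursors c1@1 c2@4 c3@6, authorship 1..2.3.
After op 3 (move_right): buffer="oxkoios" (len 7), cursors c1@2 c2@5 c3@7, authorship 1..2.3.
After op 4 (insert('h')): buffer="oxhkoihosh" (len 10), cursors c1@3 c2@7 c3@10, authorship 1.1.2.23.3
After op 5 (move_right): buffer="oxhkoihosh" (len 10), cursors c1@4 c2@8 c3@10, authorship 1.1.2.23.3
After op 6 (delete): buffer="oxhoihs" (len 7), cursors c1@3 c2@6 c3@7, authorship 1.12.2.
After op 7 (insert('l')): buffer="oxhloihlsl" (len 10), cursors c1@4 c2@8 c3@10, authorship 1.112.22.3

Answer: oxhloihlsl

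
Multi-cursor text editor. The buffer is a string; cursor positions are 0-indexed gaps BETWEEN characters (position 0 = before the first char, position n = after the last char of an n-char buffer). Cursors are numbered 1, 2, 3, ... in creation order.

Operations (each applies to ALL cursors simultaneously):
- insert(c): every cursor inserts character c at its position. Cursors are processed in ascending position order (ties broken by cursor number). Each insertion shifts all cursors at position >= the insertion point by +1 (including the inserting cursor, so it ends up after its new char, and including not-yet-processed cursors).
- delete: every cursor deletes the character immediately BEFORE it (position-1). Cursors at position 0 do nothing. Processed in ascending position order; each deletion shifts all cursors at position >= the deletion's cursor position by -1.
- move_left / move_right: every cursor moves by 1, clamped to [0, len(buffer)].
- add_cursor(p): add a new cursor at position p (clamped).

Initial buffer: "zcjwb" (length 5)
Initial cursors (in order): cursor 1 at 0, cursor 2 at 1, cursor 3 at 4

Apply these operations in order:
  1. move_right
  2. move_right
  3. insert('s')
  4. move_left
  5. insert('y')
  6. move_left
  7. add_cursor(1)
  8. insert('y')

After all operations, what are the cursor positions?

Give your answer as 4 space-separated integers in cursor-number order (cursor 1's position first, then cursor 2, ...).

Answer: 4 8 13 2

Derivation:
After op 1 (move_right): buffer="zcjwb" (len 5), cursors c1@1 c2@2 c3@5, authorship .....
After op 2 (move_right): buffer="zcjwb" (len 5), cursors c1@2 c2@3 c3@5, authorship .....
After op 3 (insert('s')): buffer="zcsjswbs" (len 8), cursors c1@3 c2@5 c3@8, authorship ..1.2..3
After op 4 (move_left): buffer="zcsjswbs" (len 8), cursors c1@2 c2@4 c3@7, authorship ..1.2..3
After op 5 (insert('y')): buffer="zcysjyswbys" (len 11), cursors c1@3 c2@6 c3@10, authorship ..11.22..33
After op 6 (move_left): buffer="zcysjyswbys" (len 11), cursors c1@2 c2@5 c3@9, authorship ..11.22..33
After op 7 (add_cursor(1)): buffer="zcysjyswbys" (len 11), cursors c4@1 c1@2 c2@5 c3@9, authorship ..11.22..33
After op 8 (insert('y')): buffer="zycyysjyyswbyys" (len 15), cursors c4@2 c1@4 c2@8 c3@13, authorship .4.111.222..333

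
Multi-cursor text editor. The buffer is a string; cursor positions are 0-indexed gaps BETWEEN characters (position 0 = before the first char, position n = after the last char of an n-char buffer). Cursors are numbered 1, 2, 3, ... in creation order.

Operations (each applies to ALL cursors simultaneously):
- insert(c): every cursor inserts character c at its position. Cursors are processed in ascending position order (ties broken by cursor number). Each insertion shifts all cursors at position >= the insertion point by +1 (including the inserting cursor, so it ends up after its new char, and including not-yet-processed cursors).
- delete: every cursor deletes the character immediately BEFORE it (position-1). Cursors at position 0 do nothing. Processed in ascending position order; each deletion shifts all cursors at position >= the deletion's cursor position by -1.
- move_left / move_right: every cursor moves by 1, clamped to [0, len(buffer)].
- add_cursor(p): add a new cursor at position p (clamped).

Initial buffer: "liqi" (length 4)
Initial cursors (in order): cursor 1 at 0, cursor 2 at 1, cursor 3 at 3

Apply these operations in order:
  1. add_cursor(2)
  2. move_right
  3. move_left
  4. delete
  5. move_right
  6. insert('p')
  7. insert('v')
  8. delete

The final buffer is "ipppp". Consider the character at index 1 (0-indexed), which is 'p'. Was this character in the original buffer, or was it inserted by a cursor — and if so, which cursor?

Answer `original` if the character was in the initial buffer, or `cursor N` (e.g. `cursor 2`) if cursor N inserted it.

Answer: cursor 1

Derivation:
After op 1 (add_cursor(2)): buffer="liqi" (len 4), cursors c1@0 c2@1 c4@2 c3@3, authorship ....
After op 2 (move_right): buffer="liqi" (len 4), cursors c1@1 c2@2 c4@3 c3@4, authorship ....
After op 3 (move_left): buffer="liqi" (len 4), cursors c1@0 c2@1 c4@2 c3@3, authorship ....
After op 4 (delete): buffer="i" (len 1), cursors c1@0 c2@0 c3@0 c4@0, authorship .
After op 5 (move_right): buffer="i" (len 1), cursors c1@1 c2@1 c3@1 c4@1, authorship .
After op 6 (insert('p')): buffer="ipppp" (len 5), cursors c1@5 c2@5 c3@5 c4@5, authorship .1234
After op 7 (insert('v')): buffer="ippppvvvv" (len 9), cursors c1@9 c2@9 c3@9 c4@9, authorship .12341234
After op 8 (delete): buffer="ipppp" (len 5), cursors c1@5 c2@5 c3@5 c4@5, authorship .1234
Authorship (.=original, N=cursor N): . 1 2 3 4
Index 1: author = 1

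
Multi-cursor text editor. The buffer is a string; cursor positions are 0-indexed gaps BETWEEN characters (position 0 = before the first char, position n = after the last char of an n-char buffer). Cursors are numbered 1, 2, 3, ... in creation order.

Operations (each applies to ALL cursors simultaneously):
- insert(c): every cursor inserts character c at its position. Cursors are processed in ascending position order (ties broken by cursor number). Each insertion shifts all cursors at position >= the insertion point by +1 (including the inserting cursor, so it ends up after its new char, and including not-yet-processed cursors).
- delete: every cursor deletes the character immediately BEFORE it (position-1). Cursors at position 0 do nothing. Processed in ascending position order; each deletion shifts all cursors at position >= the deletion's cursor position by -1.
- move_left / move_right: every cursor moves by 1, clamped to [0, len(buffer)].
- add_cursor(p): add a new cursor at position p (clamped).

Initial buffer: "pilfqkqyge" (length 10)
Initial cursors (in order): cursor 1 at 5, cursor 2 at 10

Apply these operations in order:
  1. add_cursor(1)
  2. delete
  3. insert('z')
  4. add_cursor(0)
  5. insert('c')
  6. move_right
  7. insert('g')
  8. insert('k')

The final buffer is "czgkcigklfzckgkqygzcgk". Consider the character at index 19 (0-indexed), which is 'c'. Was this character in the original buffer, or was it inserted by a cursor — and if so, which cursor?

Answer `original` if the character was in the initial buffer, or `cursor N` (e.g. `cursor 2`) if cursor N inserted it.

Answer: cursor 2

Derivation:
After op 1 (add_cursor(1)): buffer="pilfqkqyge" (len 10), cursors c3@1 c1@5 c2@10, authorship ..........
After op 2 (delete): buffer="ilfkqyg" (len 7), cursors c3@0 c1@3 c2@7, authorship .......
After op 3 (insert('z')): buffer="zilfzkqygz" (len 10), cursors c3@1 c1@5 c2@10, authorship 3...1....2
After op 4 (add_cursor(0)): buffer="zilfzkqygz" (len 10), cursors c4@0 c3@1 c1@5 c2@10, authorship 3...1....2
After op 5 (insert('c')): buffer="czcilfzckqygzc" (len 14), cursors c4@1 c3@3 c1@8 c2@14, authorship 433...11....22
After op 6 (move_right): buffer="czcilfzckqygzc" (len 14), cursors c4@2 c3@4 c1@9 c2@14, authorship 433...11....22
After op 7 (insert('g')): buffer="czgciglfzckgqygzcg" (len 18), cursors c4@3 c3@6 c1@12 c2@18, authorship 4343.3..11.1...222
After op 8 (insert('k')): buffer="czgkcigklfzckgkqygzcgk" (len 22), cursors c4@4 c3@8 c1@15 c2@22, authorship 43443.33..11.11...2222
Authorship (.=original, N=cursor N): 4 3 4 4 3 . 3 3 . . 1 1 . 1 1 . . . 2 2 2 2
Index 19: author = 2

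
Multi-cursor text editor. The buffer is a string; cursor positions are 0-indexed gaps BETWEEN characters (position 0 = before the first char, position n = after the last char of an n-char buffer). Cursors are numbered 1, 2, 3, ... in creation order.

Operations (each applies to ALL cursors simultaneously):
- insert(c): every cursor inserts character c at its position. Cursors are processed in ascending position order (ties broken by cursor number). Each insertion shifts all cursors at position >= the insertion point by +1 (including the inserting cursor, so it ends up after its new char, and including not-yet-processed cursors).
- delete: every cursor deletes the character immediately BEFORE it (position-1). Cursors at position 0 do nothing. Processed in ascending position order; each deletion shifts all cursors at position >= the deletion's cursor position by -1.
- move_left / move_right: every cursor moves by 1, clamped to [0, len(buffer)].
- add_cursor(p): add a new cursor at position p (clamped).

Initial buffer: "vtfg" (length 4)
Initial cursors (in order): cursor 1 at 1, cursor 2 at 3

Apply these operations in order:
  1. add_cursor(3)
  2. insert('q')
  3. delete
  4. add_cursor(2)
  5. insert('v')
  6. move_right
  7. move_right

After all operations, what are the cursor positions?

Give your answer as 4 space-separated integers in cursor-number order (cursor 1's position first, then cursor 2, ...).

After op 1 (add_cursor(3)): buffer="vtfg" (len 4), cursors c1@1 c2@3 c3@3, authorship ....
After op 2 (insert('q')): buffer="vqtfqqg" (len 7), cursors c1@2 c2@6 c3@6, authorship .1..23.
After op 3 (delete): buffer="vtfg" (len 4), cursors c1@1 c2@3 c3@3, authorship ....
After op 4 (add_cursor(2)): buffer="vtfg" (len 4), cursors c1@1 c4@2 c2@3 c3@3, authorship ....
After op 5 (insert('v')): buffer="vvtvfvvg" (len 8), cursors c1@2 c4@4 c2@7 c3@7, authorship .1.4.23.
After op 6 (move_right): buffer="vvtvfvvg" (len 8), cursors c1@3 c4@5 c2@8 c3@8, authorship .1.4.23.
After op 7 (move_right): buffer="vvtvfvvg" (len 8), cursors c1@4 c4@6 c2@8 c3@8, authorship .1.4.23.

Answer: 4 8 8 6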